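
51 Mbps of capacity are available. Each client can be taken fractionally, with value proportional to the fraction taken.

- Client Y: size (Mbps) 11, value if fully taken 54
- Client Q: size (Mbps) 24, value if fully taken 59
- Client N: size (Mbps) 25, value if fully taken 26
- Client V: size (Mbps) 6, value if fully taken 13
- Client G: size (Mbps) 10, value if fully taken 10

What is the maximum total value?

136.4

Sort by value density: Client Y 54/11≈4.91, Client Q 59/24≈2.46, Client V 13/6≈2.17, Client N 26/25≈1.04, Client G 10/10≈1.
All 11 Mbps of Client Y fit (value 54) ; 40 remain.
Take all of Client Q (24 Mbps, value 59) ; 16 Mbps left.
All 6 Mbps of Client V fit (value 13) ; 10 remain.
Fill the last 10 Mbps with part of Client N: 10/25 of it earns 10.4.
Total value = 136.4.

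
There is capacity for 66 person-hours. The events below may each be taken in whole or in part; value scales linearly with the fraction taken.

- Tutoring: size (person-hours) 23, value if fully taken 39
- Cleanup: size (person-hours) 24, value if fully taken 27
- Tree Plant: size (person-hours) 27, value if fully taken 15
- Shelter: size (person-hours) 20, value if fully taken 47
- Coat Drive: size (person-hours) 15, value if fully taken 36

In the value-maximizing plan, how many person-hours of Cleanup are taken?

Best value per unit of size first: Coat Drive 36/15≈2.4, Shelter 47/20≈2.35, Tutoring 39/23≈1.7, Cleanup 27/24≈1.12, Tree Plant 15/27≈0.556.
All 15 person-hours of Coat Drive fit (value 36) — 51 remain.
Take all of Shelter (20 person-hours, value 47) — 31 person-hours left.
Tutoring: take in full, 23 person-hours for value 39 — 8 left.
Only 8 person-hours remain; take 8/24 of Cleanup for value 27×8/24 = 9.

8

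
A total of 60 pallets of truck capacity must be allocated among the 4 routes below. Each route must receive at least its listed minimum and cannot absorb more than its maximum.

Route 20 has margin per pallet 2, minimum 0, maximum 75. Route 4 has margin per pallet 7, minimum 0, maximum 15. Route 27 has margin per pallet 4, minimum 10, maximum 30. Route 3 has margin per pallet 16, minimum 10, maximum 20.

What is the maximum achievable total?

525

Meeting every minimum uses 0+0+10+10 = 20 pallets, leaving 40.
Highest margin per pallet first: Route 3 16 > Route 4 7 > Route 27 4 > Route 20 2.
Give Route 3 10 more to hit its cap of 20 — 30 left.
Give Route 4 15 more to hit its cap of 15 — 15 left.
Route 27: +15 (room for 20) → 25. Pool exhausted.
Total = 7×15 + 4×25 + 16×20 = 525.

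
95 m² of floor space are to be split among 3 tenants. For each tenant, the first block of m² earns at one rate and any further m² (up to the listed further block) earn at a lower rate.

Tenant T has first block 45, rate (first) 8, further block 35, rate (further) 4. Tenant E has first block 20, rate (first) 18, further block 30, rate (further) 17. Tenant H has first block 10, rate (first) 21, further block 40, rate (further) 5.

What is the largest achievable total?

1360

Treat each block as its own option and order by rate: Tenant H/first 21 > Tenant E/first 18 > Tenant E/second 17 > Tenant T/first 8 > Tenant H/second 5 > Tenant T/second 4.
Tenant H first at 21: fill all 10 → 85 left.
Tenant E first at 18: fill all 20 → 65 left.
Tenant E second at 17: fill all 30 → 35 left.
Tenant T first at 8: only 35 left, fill 35.
Total = 21×10 + 18×20 + 17×30 + 8×35 = 1360.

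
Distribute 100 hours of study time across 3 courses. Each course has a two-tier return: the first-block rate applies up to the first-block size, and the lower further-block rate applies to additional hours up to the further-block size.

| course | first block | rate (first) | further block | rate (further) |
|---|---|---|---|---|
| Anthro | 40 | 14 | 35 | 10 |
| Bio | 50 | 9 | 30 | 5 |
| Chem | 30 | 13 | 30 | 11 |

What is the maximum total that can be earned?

1280

Treat each block as its own option and order by rate: Anthro/first 14 > Chem/first 13 > Chem/second 11 > Anthro/second 10 > Bio/first 9 > Bio/second 5.
Fill Anthro first block (40 at 14) ; 60 left.
Chem first at 13: fill all 30 ; 30 left.
Fill Chem second block (30 at 11) ; 0 left.
Total = 14×40 + 13×30 + 11×30 = 1280.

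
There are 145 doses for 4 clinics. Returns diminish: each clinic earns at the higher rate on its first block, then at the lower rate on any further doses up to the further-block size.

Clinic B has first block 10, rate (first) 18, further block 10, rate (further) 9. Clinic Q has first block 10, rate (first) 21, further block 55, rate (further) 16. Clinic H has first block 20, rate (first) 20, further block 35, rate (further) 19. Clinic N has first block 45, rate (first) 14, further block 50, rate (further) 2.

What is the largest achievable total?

2545

Rank every tier by rate: Clinic Q/T1 21 > Clinic H/T1 20 > Clinic H/T2 19 > Clinic B/T1 18 > Clinic Q/T2 16 > Clinic N/T1 14 > Clinic B/T2 9 > Clinic N/T2 2.
Fill Clinic Q T1 block (10 at 21) — 135 left.
Clinic H/T1 (20): +20 — 115 left.
Clinic H T2 at 19: fill all 35 — 80 left.
Clinic B/T1 (18): +10 — 70 left.
Clinic Q T2 at 16: fill all 55 — 15 left.
Clinic N/T1: +15 of 45 at 14; pool empty.
Total = 21×10 + 20×20 + 19×35 + 18×10 + 16×55 + 14×15 = 2545.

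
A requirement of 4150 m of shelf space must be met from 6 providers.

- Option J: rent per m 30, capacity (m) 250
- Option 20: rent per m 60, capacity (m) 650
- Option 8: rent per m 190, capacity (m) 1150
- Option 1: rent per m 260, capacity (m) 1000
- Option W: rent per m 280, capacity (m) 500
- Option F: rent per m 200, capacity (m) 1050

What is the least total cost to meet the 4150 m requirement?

749000

Fill from the cheapest provider first.
Option J at 30: take all 250 m ; 3900 still needed.
Option 20 (60): use full 650 ; 3250 m to go.
Take 1150 from Option 8 at 190 ; need 2100 more.
Option F (200): use full 1050 ; 1050 m to go.
Take 1000 from Option 1 at 260 ; need 50 more.
Take 50 from Option W at 280 to finish.
Cost = 250×30 + 650×60 + 1150×190 + 1050×200 + 1000×260 + 50×280 = 749000.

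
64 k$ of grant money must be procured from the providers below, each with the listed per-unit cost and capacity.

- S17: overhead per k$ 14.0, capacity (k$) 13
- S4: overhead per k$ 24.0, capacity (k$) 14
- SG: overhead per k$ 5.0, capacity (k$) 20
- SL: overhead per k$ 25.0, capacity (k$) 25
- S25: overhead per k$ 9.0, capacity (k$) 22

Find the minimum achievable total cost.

696

Cheapest first:
SG (5.0): use full 20 → 44 k$ to go.
S25 at 9.0: take all 22 k$ → 22 still needed.
S17 at 14.0: take all 13 k$ → 9 still needed.
S4 at 24.0: take 9 of its 14 → requirement met.
SL: unused.
Cost = 20×5.0 + 22×9.0 + 13×14.0 + 9×24.0 = 696.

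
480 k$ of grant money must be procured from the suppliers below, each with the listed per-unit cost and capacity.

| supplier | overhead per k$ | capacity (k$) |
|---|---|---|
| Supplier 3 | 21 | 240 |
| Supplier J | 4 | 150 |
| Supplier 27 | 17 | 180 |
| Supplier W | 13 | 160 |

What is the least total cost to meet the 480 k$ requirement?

Use suppliers in increasing cost order.
Supplier J at 4: take all 150 k$ ; 330 still needed.
Supplier W (13): use full 160 ; 170 k$ to go.
Supplier 27 (17): take the remaining 170 ; done.
Supplier 3: unused.
Cost = 150×4 + 160×13 + 170×17 = 5570.

5570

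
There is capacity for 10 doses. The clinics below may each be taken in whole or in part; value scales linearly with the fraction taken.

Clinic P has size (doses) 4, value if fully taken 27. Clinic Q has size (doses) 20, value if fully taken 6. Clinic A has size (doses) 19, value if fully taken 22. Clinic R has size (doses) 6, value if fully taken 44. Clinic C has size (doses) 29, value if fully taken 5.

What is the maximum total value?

Best value per unit of size first: Clinic R 44/6≈7.33, Clinic P 27/4≈6.75, Clinic A 22/19≈1.16, Clinic Q 6/20≈0.3, Clinic C 5/29≈0.172.
Clinic R: take in full, 6 doses for value 44 ; 4 left.
Take all of Clinic P (4 doses, value 27) ; 0 doses left.
Total value = 71.

71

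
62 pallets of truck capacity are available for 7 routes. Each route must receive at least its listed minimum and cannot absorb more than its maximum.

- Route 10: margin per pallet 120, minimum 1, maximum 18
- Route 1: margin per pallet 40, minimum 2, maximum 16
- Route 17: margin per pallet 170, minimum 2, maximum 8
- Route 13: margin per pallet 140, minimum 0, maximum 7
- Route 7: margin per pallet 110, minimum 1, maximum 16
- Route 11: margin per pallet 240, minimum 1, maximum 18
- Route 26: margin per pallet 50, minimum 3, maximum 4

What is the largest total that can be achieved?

Meeting every minimum uses 1+2+2+0+1+1+3 = 10 pallets, leaving 52.
Rank by margin per pallet: Route 11 240 > Route 17 170 > Route 13 140 > Route 10 120 > Route 7 110 > Route 26 50 > Route 1 40.
Route 11: +17 to 18 (cap) ; 35 left.
Route 17 takes 6 more to reach its cap of 8 ; 29 left.
Route 13: +7 to 7 (cap) ; 22 left.
Route 10 takes 17 more to reach its cap of 18 ; 5 left.
Only 5 left; Route 7 takes them to reach 6.
Total = 120×18 + 40×2 + 170×8 + 140×7 + 110×6 + 240×18 + 50×3 = 9710.

9710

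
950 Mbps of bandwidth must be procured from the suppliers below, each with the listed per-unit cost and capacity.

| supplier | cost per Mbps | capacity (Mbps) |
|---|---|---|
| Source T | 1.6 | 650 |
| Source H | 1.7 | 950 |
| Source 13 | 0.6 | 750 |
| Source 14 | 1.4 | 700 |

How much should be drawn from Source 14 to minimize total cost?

Use suppliers in increasing cost order.
Source 13 (0.6): use full 750 → 200 Mbps to go.
Source 14 at 1.4: take 200 of its 700 → requirement met.
Source T, Source H: unused.

200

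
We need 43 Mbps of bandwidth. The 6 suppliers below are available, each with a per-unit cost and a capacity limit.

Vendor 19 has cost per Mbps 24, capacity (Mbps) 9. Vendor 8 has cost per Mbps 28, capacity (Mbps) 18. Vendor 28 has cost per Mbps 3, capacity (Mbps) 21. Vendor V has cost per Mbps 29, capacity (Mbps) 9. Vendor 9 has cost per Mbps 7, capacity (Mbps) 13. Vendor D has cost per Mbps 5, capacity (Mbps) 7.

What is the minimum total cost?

Use suppliers in increasing cost order.
Vendor 28 (3): use full 21 — 22 Mbps to go.
Vendor D at 5: take all 7 Mbps — 15 still needed.
Vendor 9 at 7: take all 13 Mbps — 2 still needed.
Vendor 19 at 24: take 2 of its 9 — requirement met.
Vendor 8, Vendor V: unused.
Cost = 21×3 + 7×5 + 13×7 + 2×24 = 237.

237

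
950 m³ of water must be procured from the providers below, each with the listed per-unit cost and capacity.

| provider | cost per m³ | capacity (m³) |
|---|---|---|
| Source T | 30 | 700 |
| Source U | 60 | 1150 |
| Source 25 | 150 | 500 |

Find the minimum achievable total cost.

36000

Use providers in increasing cost order.
Take 700 from Source T at 30 → need 250 more.
Source U at 60: take 250 of its 1150 → requirement met.
Source 25: unused.
Cost = 700×30 + 250×60 = 36000.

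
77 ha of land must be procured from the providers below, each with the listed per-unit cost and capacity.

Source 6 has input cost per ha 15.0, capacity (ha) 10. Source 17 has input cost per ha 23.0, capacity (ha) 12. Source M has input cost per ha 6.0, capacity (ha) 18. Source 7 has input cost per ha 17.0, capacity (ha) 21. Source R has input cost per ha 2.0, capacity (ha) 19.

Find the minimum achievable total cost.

Cheapest first:
Source R (2.0): use full 19 — 58 ha to go.
Source M at 6.0: take all 18 ha — 40 still needed.
Take 10 from Source 6 at 15.0 — need 30 more.
Take 21 from Source 7 at 17.0 — need 9 more.
Source 17 (23.0): take the remaining 9 — done.
Cost = 19×2.0 + 18×6.0 + 10×15.0 + 21×17.0 + 9×23.0 = 860.

860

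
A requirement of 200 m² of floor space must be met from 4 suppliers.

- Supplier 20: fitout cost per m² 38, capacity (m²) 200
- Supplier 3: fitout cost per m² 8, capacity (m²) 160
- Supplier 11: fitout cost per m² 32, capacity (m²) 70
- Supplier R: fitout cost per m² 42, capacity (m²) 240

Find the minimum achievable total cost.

2560

Cheapest first:
Supplier 3 at 8: take all 160 m² — 40 still needed.
Take 40 from Supplier 11 at 32 to finish.
Supplier 20, Supplier R: unused.
Cost = 160×8 + 40×32 = 2560.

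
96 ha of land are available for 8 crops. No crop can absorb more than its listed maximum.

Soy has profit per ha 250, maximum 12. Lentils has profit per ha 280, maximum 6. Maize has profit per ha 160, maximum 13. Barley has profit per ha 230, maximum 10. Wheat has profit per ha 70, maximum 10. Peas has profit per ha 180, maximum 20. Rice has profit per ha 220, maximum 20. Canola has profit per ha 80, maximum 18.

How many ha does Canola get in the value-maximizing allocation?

15

Highest profit per ha first: Lentils 280 > Soy 250 > Barley 230 > Rice 220 > Peas 180 > Maize 160 > Canola 80 > Wheat 70.
Give Lentils 6 to hit its cap of 6 — 90 left.
Soy: +12 to 12 (cap) — 78 left.
Give Barley 10 to hit its cap of 10 — 68 left.
Rice: +20 to 20 (cap) — 48 left.
Peas: +20 to 20 (cap) — 28 left.
Maize takes 13 to reach its cap of 13 — 15 left.
Only 15 left; Canola takes them to reach 15.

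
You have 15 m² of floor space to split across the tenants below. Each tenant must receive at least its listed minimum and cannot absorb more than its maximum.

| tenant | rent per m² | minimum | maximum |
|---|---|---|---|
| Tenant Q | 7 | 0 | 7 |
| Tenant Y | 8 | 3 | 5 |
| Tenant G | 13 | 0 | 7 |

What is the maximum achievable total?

152

Meeting every minimum uses 0+3+0 = 3 m², leaving 12.
Highest rent per m² first: Tenant G 13 > Tenant Y 8 > Tenant Q 7.
Give Tenant G 7 more to hit its cap of 7 ; 5 left.
Tenant Y takes 2 more to reach its cap of 5 ; 3 left.
Tenant Q: +3 (room for 7) → 3. Pool exhausted.
Total = 7×3 + 8×5 + 13×7 = 152.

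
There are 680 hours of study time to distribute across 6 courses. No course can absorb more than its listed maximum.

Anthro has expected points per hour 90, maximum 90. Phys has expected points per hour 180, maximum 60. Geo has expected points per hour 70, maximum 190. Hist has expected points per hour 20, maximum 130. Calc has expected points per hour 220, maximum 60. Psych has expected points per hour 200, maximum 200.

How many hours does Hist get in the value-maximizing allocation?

Order the courses by expected points per hour: Calc 220 > Psych 200 > Phys 180 > Anthro 90 > Geo 70 > Hist 20.
Calc: +60 to 60 (cap) → 620 left.
Psych: +200 to 200 (cap) → 420 left.
Phys takes 60 to reach its cap of 60 → 360 left.
Anthro: +90 to 90 (cap) → 270 left.
Give Geo 190 to hit its cap of 190 → 80 left.
Only 80 left; Hist takes them to reach 80.

80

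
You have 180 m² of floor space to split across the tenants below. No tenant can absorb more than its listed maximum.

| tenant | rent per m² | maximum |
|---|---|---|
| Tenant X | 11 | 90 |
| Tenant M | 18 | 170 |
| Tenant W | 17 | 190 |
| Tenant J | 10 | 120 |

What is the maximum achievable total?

Highest rent per m² first: Tenant M 18 > Tenant W 17 > Tenant X 11 > Tenant J 10.
Tenant M: +170 to 170 (cap) ; 10 left.
Tenant W: +10 (room for 190) → 10. Pool exhausted.
Total = 18×170 + 17×10 = 3230.

3230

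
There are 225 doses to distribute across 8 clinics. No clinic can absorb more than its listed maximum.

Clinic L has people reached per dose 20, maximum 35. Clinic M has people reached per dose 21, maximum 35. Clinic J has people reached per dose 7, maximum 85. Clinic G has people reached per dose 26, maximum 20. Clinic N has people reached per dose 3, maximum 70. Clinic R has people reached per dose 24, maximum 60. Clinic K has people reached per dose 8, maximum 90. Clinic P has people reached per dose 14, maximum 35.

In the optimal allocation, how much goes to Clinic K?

Order the clinics by people reached per dose: Clinic G 26 > Clinic R 24 > Clinic M 21 > Clinic L 20 > Clinic P 14 > Clinic K 8 > Clinic J 7 > Clinic N 3.
Clinic G: +20 to 20 (cap) ; 205 left.
Give Clinic R 60 to hit its cap of 60 ; 145 left.
Clinic M takes 35 to reach its cap of 35 ; 110 left.
Clinic L: +35 to 35 (cap) ; 75 left.
Clinic P takes 35 to reach its cap of 35 ; 40 left.
Clinic K has room for 90 but only 40 remain, so it gets 40.

40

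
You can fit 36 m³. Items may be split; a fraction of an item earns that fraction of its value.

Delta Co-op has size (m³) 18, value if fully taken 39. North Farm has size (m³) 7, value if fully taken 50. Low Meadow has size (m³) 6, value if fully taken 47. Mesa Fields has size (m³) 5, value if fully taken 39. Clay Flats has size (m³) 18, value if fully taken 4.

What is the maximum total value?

Best value per unit of size first: Low Meadow 47/6≈7.83, Mesa Fields 39/5≈7.8, North Farm 50/7≈7.14, Delta Co-op 39/18≈2.17, Clay Flats 4/18≈0.222.
All 6 m³ of Low Meadow fit (value 47) → 30 remain.
All 5 m³ of Mesa Fields fit (value 39) → 25 remain.
All 7 m³ of North Farm fit (value 50) → 18 remain.
Delta Co-op: take in full, 18 m³ for value 39 → 0 left.
Total value = 175.

175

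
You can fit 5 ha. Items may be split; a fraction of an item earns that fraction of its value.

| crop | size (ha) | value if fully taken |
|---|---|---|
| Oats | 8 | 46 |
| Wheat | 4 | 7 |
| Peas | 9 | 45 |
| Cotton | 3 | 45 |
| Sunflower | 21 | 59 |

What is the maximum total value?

Sort by value density: Cotton 45/3≈15, Oats 46/8≈5.75, Peas 45/9≈5, Sunflower 59/21≈2.81, Wheat 7/4≈1.75.
All 3 ha of Cotton fit (value 45) — 2 remain.
2 ha left: a 2/8 share of Oats gives 46×2/8 = 11.5.
Total value = 56.5.

56.5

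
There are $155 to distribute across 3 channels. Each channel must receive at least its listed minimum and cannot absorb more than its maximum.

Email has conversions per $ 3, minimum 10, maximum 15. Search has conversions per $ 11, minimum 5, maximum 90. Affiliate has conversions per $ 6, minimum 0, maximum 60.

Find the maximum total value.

Meeting every minimum uses 10+5+0 = 15 $, leaving 140.
Highest conversions per $ first: Search 11 > Affiliate 6 > Email 3.
Give Search 85 more to hit its cap of 90 ; 55 left.
Affiliate has room for 60 more but only 55 remain, so it gets 55.
Total = 3×10 + 11×90 + 6×55 = 1350.

1350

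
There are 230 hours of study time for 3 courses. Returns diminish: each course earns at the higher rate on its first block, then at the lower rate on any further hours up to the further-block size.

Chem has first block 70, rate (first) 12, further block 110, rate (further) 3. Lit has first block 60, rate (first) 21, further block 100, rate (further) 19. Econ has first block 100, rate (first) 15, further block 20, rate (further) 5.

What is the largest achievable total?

Rank every tier by rate: Lit/first 21 > Lit/second 19 > Econ/first 15 > Chem/first 12 > Econ/second 5 > Chem/second 3.
Fill Lit first block (60 at 21) ; 170 left.
Lit/second (19): +100 ; 70 left.
Econ first at 15: only 70 left, fill 70.
Total = 21×60 + 19×100 + 15×70 = 4210.

4210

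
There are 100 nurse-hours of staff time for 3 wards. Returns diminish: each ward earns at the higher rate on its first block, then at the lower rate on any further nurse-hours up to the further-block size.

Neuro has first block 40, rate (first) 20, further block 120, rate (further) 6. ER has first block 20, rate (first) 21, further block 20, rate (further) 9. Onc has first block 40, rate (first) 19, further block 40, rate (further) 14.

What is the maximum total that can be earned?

1980

Rank every tier by rate: ER/first 21 > Neuro/first 20 > Onc/first 19 > Onc/second 14 > ER/second 9 > Neuro/second 6.
ER/first (21): +20 — 80 left.
Fill Neuro first block (40 at 20) — 40 left.
Fill Onc first block (40 at 19) — 0 left.
Total = 21×20 + 20×40 + 19×40 = 1980.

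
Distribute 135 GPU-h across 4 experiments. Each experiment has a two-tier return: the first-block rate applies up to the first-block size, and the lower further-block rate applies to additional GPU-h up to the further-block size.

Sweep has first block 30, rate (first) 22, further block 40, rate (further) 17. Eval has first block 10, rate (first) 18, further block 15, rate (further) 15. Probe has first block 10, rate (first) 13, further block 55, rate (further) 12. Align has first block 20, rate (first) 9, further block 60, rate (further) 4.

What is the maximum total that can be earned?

2235

Treat each block as its own option and order by rate: Sweep/first 22 > Eval/first 18 > Sweep/second 17 > Eval/second 15 > Probe/first 13 > Probe/second 12 > Align/first 9 > Align/second 4.
Fill Sweep first block (30 at 22) ; 105 left.
Eval/first (18): +10 ; 95 left.
Sweep/second (17): +40 ; 55 left.
Fill Eval second block (15 at 15) ; 40 left.
Probe first at 13: fill all 10 ; 30 left.
Probe/second: +30 of 55 at 12; pool empty.
Total = 22×30 + 18×10 + 17×40 + 15×15 + 13×10 + 12×30 = 2235.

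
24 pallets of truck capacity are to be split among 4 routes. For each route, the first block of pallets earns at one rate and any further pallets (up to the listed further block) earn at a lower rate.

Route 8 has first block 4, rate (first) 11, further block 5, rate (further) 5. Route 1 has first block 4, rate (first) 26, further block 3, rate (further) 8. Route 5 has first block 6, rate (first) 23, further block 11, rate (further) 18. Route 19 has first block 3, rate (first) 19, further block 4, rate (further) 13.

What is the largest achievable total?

497

Treat each block as its own option and order by rate: Route 1/tier1 26 > Route 5/tier1 23 > Route 19/tier1 19 > Route 5/tier2 18 > Route 19/tier2 13 > Route 8/tier1 11 > Route 1/tier2 8 > Route 8/tier2 5.
Route 1/tier1 (26): +4 → 20 left.
Fill Route 5 tier1 block (6 at 23) → 14 left.
Route 19 tier1 at 19: fill all 3 → 11 left.
Fill Route 5 tier2 block (11 at 18) → 0 left.
Total = 26×4 + 23×6 + 19×3 + 18×11 = 497.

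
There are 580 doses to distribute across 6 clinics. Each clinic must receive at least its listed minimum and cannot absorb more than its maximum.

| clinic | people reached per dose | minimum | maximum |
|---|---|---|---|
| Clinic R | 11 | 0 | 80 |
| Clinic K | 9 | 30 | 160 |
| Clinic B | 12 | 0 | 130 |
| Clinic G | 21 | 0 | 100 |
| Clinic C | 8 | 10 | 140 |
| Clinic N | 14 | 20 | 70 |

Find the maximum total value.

7280

Meeting every minimum uses 0+30+0+0+10+20 = 60 doses, leaving 520.
Rank by people reached per dose: Clinic G 21 > Clinic N 14 > Clinic B 12 > Clinic R 11 > Clinic K 9 > Clinic C 8.
Clinic G takes 100 more to reach its cap of 100 ; 420 left.
Clinic N takes 50 more to reach its cap of 70 ; 370 left.
Clinic B takes 130 more to reach its cap of 130 ; 240 left.
Clinic R: +80 to 80 (cap) ; 160 left.
Clinic K takes 130 more to reach its cap of 160 ; 30 left.
Only 30 left; Clinic C takes them to reach 40.
Total = 11×80 + 9×160 + 12×130 + 21×100 + 8×40 + 14×70 = 7280.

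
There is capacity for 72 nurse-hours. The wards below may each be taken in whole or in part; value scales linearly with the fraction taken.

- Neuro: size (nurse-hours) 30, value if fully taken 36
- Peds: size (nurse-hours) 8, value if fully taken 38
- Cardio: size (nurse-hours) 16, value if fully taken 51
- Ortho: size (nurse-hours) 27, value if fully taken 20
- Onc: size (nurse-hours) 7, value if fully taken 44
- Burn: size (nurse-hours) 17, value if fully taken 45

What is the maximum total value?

Sort by value density: Onc 44/7≈6.29, Peds 38/8≈4.75, Cardio 51/16≈3.19, Burn 45/17≈2.65, Neuro 36/30≈1.2, Ortho 20/27≈0.741.
All 7 nurse-hours of Onc fit (value 44) → 65 remain.
Peds: take in full, 8 nurse-hours for value 38 → 57 left.
Cardio: take in full, 16 nurse-hours for value 51 → 41 left.
All 17 nurse-hours of Burn fit (value 45) → 24 remain.
Only 24 nurse-hours remain; take 24/30 of Neuro for value 36×24/30 = 28.8.
Total value = 206.8.

206.8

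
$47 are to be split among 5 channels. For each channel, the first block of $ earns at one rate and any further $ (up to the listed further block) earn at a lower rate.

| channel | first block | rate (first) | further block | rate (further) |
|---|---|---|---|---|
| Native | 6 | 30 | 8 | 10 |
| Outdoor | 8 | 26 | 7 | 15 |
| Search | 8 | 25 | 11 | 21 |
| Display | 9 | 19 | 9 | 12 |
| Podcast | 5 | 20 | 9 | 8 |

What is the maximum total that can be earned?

Treat each block as its own option and order by rate: Native/first 30 > Outdoor/first 26 > Search/first 25 > Search/second 21 > Podcast/first 20 > Display/first 19 > Outdoor/second 15 > Display/second 12 > Native/second 10 > Podcast/second 8.
Native/first (30): +6 — 41 left.
Fill Outdoor first block (8 at 26) — 33 left.
Search/first (25): +8 — 25 left.
Search/second (21): +11 — 14 left.
Podcast/first (20): +5 — 9 left.
Display first at 19: fill all 9 — 0 left.
Total = 30×6 + 26×8 + 25×8 + 21×11 + 20×5 + 19×9 = 1090.

1090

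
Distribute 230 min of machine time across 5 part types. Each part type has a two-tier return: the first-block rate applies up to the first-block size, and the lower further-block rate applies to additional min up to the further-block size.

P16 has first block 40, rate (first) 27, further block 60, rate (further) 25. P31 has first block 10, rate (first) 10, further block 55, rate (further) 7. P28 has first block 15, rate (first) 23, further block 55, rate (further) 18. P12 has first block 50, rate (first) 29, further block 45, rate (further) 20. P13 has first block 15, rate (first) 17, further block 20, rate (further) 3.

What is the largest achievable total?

5635

Treat each block as its own option and order by rate: P12/T1 29 > P16/T1 27 > P16/T2 25 > P28/T1 23 > P12/T2 20 > P28/T2 18 > P13/T1 17 > P31/T1 10 > P31/T2 7 > P13/T2 3.
P12/T1 (29): +50 ; 180 left.
Fill P16 T1 block (40 at 27) ; 140 left.
P16/T2 (25): +60 ; 80 left.
P28/T1 (23): +15 ; 65 left.
Fill P12 T2 block (45 at 20) ; 20 left.
P28 T2 at 18: only 20 left, fill 20.
Total = 29×50 + 27×40 + 25×60 + 23×15 + 20×45 + 18×20 = 5635.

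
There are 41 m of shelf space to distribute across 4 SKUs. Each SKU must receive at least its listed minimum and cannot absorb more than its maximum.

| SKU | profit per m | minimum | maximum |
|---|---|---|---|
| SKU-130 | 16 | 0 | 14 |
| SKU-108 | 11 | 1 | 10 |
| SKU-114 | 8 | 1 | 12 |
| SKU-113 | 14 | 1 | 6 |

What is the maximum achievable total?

506

Meeting every minimum uses 0+1+1+1 = 3 m, leaving 38.
Highest profit per m first: SKU-130 16 > SKU-113 14 > SKU-108 11 > SKU-114 8.
Give SKU-130 14 more to hit its cap of 14 → 24 left.
SKU-113 takes 5 more to reach its cap of 6 → 19 left.
SKU-108: +9 to 10 (cap) → 10 left.
Only 10 left; SKU-114 takes them to reach 11.
Total = 16×14 + 11×10 + 8×11 + 14×6 = 506.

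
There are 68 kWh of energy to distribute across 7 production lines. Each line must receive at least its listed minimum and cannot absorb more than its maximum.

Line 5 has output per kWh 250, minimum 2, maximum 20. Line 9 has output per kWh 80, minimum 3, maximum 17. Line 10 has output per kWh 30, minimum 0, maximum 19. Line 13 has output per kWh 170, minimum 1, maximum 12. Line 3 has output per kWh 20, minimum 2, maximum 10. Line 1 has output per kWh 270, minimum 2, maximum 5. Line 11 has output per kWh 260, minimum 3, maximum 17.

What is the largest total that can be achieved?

13810

Meeting every minimum uses 2+3+0+1+2+2+3 = 13 kWh, leaving 55.
Rank by output per kWh: Line 1 270 > Line 11 260 > Line 5 250 > Line 13 170 > Line 9 80 > Line 10 30 > Line 3 20.
Line 1 takes 3 more to reach its cap of 5 — 52 left.
Give Line 11 14 more to hit its cap of 17 — 38 left.
Give Line 5 18 more to hit its cap of 20 — 20 left.
Give Line 13 11 more to hit its cap of 12 — 9 left.
Line 9 has room for 14 more but only 9 remain, so it gets 12.
Total = 250×20 + 80×12 + 170×12 + 20×2 + 270×5 + 260×17 = 13810.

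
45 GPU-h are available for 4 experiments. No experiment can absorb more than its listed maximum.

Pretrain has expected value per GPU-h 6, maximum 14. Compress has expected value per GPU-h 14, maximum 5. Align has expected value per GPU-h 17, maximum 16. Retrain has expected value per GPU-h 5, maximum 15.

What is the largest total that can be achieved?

Highest expected value per GPU-h first: Align 17 > Compress 14 > Pretrain 6 > Retrain 5.
Align takes 16 to reach its cap of 16 → 29 left.
Compress takes 5 to reach its cap of 5 → 24 left.
Pretrain: +14 to 14 (cap) → 10 left.
Retrain has room for 15 but only 10 remain, so it gets 10.
Total = 6×14 + 14×5 + 17×16 + 5×10 = 476.

476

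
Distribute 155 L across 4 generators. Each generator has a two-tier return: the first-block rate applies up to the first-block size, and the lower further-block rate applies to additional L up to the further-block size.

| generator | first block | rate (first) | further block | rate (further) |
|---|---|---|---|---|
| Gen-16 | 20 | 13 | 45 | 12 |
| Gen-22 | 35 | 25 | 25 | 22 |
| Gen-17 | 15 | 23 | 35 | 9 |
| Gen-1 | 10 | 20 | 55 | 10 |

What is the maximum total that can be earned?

2820

Treat each block as its own option and order by rate: Gen-22/first 25 > Gen-17/first 23 > Gen-22/second 22 > Gen-1/first 20 > Gen-16/first 13 > Gen-16/second 12 > Gen-1/second 10 > Gen-17/second 9.
Gen-22/first (25): +35 ; 120 left.
Fill Gen-17 first block (15 at 23) ; 105 left.
Gen-22 second at 22: fill all 25 ; 80 left.
Gen-1/first (20): +10 ; 70 left.
Fill Gen-16 first block (20 at 13) ; 50 left.
Gen-16 second at 12: fill all 45 ; 5 left.
5 remain; put them into Gen-1 second at 10.
Total = 25×35 + 23×15 + 22×25 + 20×10 + 13×20 + 12×45 + 10×5 = 2820.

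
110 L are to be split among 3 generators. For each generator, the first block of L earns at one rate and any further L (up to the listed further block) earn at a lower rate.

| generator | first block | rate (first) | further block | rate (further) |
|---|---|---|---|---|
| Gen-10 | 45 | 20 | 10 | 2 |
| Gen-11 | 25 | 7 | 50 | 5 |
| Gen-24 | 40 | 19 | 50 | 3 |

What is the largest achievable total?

1835

Rank every tier by rate: Gen-10/tier1 20 > Gen-24/tier1 19 > Gen-11/tier1 7 > Gen-11/tier2 5 > Gen-24/tier2 3 > Gen-10/tier2 2.
Gen-10/tier1 (20): +45 → 65 left.
Gen-24/tier1 (19): +40 → 25 left.
Fill Gen-11 tier1 block (25 at 7) → 0 left.
Total = 20×45 + 19×40 + 7×25 = 1835.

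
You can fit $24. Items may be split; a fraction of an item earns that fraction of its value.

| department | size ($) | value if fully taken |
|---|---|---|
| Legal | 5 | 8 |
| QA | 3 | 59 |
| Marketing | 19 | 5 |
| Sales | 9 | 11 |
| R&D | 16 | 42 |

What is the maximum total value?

109

Rank by value-to-size ratio: QA 59/3≈19.7, R&D 42/16≈2.62, Legal 8/5≈1.6, Sales 11/9≈1.22, Marketing 5/19≈0.263.
Take all of QA (3 $, value 59) → 21 $ left.
R&D: take in full, 16 $ for value 42 → 5 left.
Legal: take in full, 5 $ for value 8 → 0 left.
Total value = 109.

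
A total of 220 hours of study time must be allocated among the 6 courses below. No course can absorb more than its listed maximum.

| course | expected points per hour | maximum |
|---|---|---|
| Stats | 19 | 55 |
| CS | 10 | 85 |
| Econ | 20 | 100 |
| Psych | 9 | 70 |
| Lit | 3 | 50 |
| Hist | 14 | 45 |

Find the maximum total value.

Highest expected points per hour first: Econ 20 > Stats 19 > Hist 14 > CS 10 > Psych 9 > Lit 3.
Econ: +100 to 100 (cap) ; 120 left.
Stats takes 55 to reach its cap of 55 ; 65 left.
Hist: +45 to 45 (cap) ; 20 left.
Only 20 left; CS takes them to reach 20.
Total = 19×55 + 10×20 + 20×100 + 14×45 = 3875.

3875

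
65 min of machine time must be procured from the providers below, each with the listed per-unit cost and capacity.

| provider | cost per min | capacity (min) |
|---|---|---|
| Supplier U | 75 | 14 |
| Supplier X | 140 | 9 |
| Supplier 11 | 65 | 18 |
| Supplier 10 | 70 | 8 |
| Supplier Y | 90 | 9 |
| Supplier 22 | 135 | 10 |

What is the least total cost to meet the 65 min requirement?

5780

Fill from the cheapest provider first.
Take 18 from Supplier 11 at 65 — need 47 more.
Take 8 from Supplier 10 at 70 — need 39 more.
Supplier U at 75: take all 14 min — 25 still needed.
Supplier Y at 90: take all 9 min — 16 still needed.
Take 10 from Supplier 22 at 135 — need 6 more.
Take 6 from Supplier X at 140 to finish.
Cost = 18×65 + 8×70 + 14×75 + 9×90 + 10×135 + 6×140 = 5780.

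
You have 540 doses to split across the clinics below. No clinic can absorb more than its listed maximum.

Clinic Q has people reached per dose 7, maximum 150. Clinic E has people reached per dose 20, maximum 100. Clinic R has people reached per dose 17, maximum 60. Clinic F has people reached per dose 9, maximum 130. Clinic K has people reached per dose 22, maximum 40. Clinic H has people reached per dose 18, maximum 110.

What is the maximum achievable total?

Highest people reached per dose first: Clinic K 22 > Clinic E 20 > Clinic H 18 > Clinic R 17 > Clinic F 9 > Clinic Q 7.
Clinic K: +40 to 40 (cap) → 500 left.
Give Clinic E 100 to hit its cap of 100 → 400 left.
Clinic H takes 110 to reach its cap of 110 → 290 left.
Give Clinic R 60 to hit its cap of 60 → 230 left.
Give Clinic F 130 to hit its cap of 130 → 100 left.
Clinic Q: +100 (room for 150) → 100. Pool exhausted.
Total = 7×100 + 20×100 + 17×60 + 9×130 + 22×40 + 18×110 = 7750.

7750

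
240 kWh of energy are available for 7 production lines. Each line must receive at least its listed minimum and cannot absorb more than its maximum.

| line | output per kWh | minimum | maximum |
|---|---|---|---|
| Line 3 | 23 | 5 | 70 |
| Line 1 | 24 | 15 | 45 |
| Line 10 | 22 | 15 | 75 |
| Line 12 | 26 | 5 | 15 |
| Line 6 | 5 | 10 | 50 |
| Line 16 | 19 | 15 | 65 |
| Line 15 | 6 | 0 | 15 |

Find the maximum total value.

Meeting every minimum uses 5+15+15+5+10+15+0 = 65 kWh, leaving 175.
Rank by output per kWh: Line 12 26 > Line 1 24 > Line 3 23 > Line 10 22 > Line 16 19 > Line 15 6 > Line 6 5.
Give Line 12 10 more to hit its cap of 15 → 165 left.
Line 1: +30 to 45 (cap) → 135 left.
Line 3 takes 65 more to reach its cap of 70 → 70 left.
Give Line 10 60 more to hit its cap of 75 → 10 left.
Line 16 has room for 50 more but only 10 remain, so it gets 25.
Total = 23×70 + 24×45 + 22×75 + 26×15 + 5×10 + 19×25 = 5255.

5255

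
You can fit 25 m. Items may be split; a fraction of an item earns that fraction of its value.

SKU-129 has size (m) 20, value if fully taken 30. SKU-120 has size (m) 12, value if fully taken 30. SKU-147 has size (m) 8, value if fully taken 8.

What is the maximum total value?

49.5

Best value per unit of size first: SKU-120 30/12≈2.5, SKU-129 30/20≈1.5, SKU-147 8/8≈1.
Take all of SKU-120 (12 m, value 30) → 13 m left.
13 m left: a 13/20 share of SKU-129 gives 30×13/20 = 19.5.
Total value = 49.5.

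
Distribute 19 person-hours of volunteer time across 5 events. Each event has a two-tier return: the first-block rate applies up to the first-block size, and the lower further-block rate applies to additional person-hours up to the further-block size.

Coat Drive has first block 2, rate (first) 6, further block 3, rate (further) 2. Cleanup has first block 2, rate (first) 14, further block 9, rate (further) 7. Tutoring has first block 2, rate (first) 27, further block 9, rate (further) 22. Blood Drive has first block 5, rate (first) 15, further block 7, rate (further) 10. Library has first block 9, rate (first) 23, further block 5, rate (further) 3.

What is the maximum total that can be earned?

Treat each block as its own option and order by rate: Tutoring/T1 27 > Library/T1 23 > Tutoring/T2 22 > Blood Drive/T1 15 > Cleanup/T1 14 > Blood Drive/T2 10 > Cleanup/T2 7 > Coat Drive/T1 6 > Library/T2 3 > Coat Drive/T2 2.
Tutoring T1 at 27: fill all 2 → 17 left.
Library T1 at 23: fill all 9 → 8 left.
Tutoring/T2: +8 of 9 at 22; pool empty.
Total = 27×2 + 23×9 + 22×8 = 437.

437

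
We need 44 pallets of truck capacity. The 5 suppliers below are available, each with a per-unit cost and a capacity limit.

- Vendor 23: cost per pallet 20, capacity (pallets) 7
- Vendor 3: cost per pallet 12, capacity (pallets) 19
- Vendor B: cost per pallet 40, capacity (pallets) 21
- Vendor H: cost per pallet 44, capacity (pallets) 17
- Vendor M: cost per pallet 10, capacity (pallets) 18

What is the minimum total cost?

Cheapest first:
Vendor M at 10: take all 18 pallets — 26 still needed.
Vendor 3 at 12: take all 19 pallets — 7 still needed.
Vendor 23 (20): use full 7 — 0 pallets to go.
Vendor B, Vendor H: unused.
Cost = 18×10 + 19×12 + 7×20 = 548.

548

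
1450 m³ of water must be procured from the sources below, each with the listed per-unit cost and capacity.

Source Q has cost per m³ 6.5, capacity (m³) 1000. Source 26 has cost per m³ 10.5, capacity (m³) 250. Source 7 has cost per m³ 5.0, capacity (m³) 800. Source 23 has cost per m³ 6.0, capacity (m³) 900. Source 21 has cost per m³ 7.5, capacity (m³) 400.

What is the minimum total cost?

7900

Cheapest first:
Source 7 at 5.0: take all 800 m³ → 650 still needed.
Source 23 at 6.0: take 650 of its 900 → requirement met.
Source Q, Source 21, Source 26: unused.
Cost = 800×5.0 + 650×6.0 = 7900.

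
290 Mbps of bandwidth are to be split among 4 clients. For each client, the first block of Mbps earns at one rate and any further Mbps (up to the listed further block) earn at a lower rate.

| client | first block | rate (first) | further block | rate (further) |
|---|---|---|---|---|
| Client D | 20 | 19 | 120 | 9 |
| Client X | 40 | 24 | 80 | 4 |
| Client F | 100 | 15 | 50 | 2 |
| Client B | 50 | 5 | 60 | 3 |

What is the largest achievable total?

3970

Treat each block as its own option and order by rate: Client X/T1 24 > Client D/T1 19 > Client F/T1 15 > Client D/T2 9 > Client B/T1 5 > Client X/T2 4 > Client B/T2 3 > Client F/T2 2.
Fill Client X T1 block (40 at 24) ; 250 left.
Fill Client D T1 block (20 at 19) ; 230 left.
Fill Client F T1 block (100 at 15) ; 130 left.
Fill Client D T2 block (120 at 9) ; 10 left.
10 remain; put them into Client B T1 at 5.
Total = 24×40 + 19×20 + 15×100 + 9×120 + 5×10 = 3970.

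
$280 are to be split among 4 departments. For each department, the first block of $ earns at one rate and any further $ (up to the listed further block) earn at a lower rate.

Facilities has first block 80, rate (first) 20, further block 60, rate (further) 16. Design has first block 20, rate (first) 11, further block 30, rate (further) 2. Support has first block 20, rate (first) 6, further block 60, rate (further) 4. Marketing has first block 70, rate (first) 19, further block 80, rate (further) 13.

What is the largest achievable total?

Rank every tier by rate: Facilities/tier1 20 > Marketing/tier1 19 > Facilities/tier2 16 > Marketing/tier2 13 > Design/tier1 11 > Support/tier1 6 > Support/tier2 4 > Design/tier2 2.
Fill Facilities tier1 block (80 at 20) → 200 left.
Marketing/tier1 (19): +70 → 130 left.
Facilities tier2 at 16: fill all 60 → 70 left.
Marketing tier2 at 13: only 70 left, fill 70.
Total = 20×80 + 19×70 + 16×60 + 13×70 = 4800.

4800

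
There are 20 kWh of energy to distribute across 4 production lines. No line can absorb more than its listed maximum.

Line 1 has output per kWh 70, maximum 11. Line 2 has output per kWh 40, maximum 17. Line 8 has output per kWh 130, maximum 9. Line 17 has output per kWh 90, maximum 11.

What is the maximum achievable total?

2160

Highest output per kWh first: Line 8 130 > Line 17 90 > Line 1 70 > Line 2 40.
Give Line 8 9 to hit its cap of 9 → 11 left.
Give Line 17 11 to hit its cap of 11 → 0 left.
Total = 130×9 + 90×11 = 2160.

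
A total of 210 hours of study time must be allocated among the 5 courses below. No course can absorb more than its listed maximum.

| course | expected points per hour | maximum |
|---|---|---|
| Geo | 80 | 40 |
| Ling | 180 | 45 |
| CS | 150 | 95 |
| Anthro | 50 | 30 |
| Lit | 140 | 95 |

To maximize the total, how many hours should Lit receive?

70

Highest expected points per hour first: Ling 180 > CS 150 > Lit 140 > Geo 80 > Anthro 50.
Give Ling 45 to hit its cap of 45 → 165 left.
CS: +95 to 95 (cap) → 70 left.
Only 70 left; Lit takes them to reach 70.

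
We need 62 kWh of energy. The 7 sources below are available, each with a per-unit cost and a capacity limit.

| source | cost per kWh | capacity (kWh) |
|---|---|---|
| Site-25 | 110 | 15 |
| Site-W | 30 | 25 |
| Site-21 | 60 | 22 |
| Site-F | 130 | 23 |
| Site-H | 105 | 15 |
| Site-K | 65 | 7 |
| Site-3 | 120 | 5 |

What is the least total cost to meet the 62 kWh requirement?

Cheapest first:
Site-W (30): use full 25 — 37 kWh to go.
Site-21 at 60: take all 22 kWh — 15 still needed.
Site-K (65): use full 7 — 8 kWh to go.
Site-H at 105: take 8 of its 15 — requirement met.
Site-25, Site-3, Site-F: unused.
Cost = 25×30 + 22×60 + 7×65 + 8×105 = 3365.

3365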